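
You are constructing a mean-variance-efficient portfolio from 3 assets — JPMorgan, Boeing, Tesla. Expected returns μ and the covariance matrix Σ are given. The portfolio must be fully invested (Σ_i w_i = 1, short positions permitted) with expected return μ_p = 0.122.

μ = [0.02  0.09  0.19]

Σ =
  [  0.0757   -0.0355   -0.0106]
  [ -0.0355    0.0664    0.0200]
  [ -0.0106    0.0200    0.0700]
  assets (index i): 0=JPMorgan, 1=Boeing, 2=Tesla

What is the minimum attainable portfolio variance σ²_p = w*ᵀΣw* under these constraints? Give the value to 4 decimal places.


g=Σ⁻¹μ = [1.1968  1.2289  2.5444]
h=Σ⁻¹𝟙 = [27.0384  26.2378  10.8836]
a=μᵀg=0.617971  b=𝟙ᵀg=4.970055  c=𝟙ᵀh=64.159855  D=ac−b²=14.947495
λ₁=(c·0.122−b)/D = (64.159855·0.122−4.970055)/14.947495 = 0.191166
λ₂=(a−b·0.122)/D = (0.617971−4.970055·0.122)/14.947495 = 0.000778
w* = 0.191166·g + 0.000778·h:
  w_0 = 0.191166·1.1968 + 0.000778·27.0384 = 0.2498  (JPMorgan)
  w_1 = 0.191166·1.2289 + 0.000778·26.2378 = 0.2553  (Boeing)
  w_2 = 0.191166·2.5444 + 0.000778·10.8836 = 0.4949  (Tesla)
Σw_i=1.0000  μᵀw=0.1220
σ²=wᵀΣw=λ₁·μ_p+λ₂ = 0.191166·0.122 + 0.000778 = 0.024100 ≈ 0.0241

0.0241


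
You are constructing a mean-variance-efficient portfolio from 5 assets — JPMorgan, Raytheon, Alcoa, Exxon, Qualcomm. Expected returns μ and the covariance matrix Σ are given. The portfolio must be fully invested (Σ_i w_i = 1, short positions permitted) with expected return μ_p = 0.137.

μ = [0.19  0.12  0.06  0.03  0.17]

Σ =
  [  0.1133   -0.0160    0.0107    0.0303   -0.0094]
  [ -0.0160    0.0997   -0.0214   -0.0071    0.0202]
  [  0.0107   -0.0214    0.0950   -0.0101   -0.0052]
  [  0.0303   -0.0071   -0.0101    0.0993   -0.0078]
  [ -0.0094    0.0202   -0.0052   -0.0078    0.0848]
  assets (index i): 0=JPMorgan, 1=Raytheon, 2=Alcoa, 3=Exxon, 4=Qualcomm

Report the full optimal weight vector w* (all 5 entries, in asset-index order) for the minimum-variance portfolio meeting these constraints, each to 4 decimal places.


0.2628  0.2168  0.1697  0.0625  0.2882

u=Σ⁻¹μ = [1.9344  1.2944  0.8173  0.0419  1.9648]
v=Σ⁻¹𝟙 = [7.2401  12.7522  14.3951  11.1378  11.4645]
a=μᵀu=0.907162  b=𝟙ᵀu=6.052681  c=𝟙ᵀv=56.989626  D=ac−b²=15.063871
λ₁=(c·0.137−b)/D = (56.989626·0.137−6.052681)/15.063871 = 0.116497
λ₂=(a−b·0.137)/D = (0.907162−6.052681·0.137)/15.063871 = 0.005174
w* = 0.116497·u + 0.005174·v:
  w_0 = 0.116497·1.9344 + 0.005174·7.2401 = 0.2628  (JPMorgan)
  w_1 = 0.116497·1.2944 + 0.005174·12.7522 = 0.2168  (Raytheon)
  w_2 = 0.116497·0.8173 + 0.005174·14.3951 = 0.1697  (Alcoa)
  w_3 = 0.116497·0.0419 + 0.005174·11.1378 = 0.0625  (Exxon)
  w_4 = 0.116497·1.9648 + 0.005174·11.4645 = 0.2882  (Qualcomm)
Σw_i=1.0000  μᵀw=0.1370
σ²=wᵀΣw=λ₁·μ_p+λ₂ = 0.116497·0.137 + 0.005174 = 0.021134 ≈ 0.0211


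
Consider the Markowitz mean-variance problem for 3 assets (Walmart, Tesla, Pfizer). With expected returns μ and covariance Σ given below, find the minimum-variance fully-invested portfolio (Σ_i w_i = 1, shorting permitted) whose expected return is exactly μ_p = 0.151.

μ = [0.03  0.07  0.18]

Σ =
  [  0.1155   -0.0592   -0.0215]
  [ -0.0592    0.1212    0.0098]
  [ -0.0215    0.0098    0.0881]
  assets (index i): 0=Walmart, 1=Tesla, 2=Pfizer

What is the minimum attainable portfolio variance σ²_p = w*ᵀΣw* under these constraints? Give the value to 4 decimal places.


x=Σ⁻¹μ = [1.1701  0.9695  2.2208]
y=Σ⁻¹𝟙 = [19.9605  16.8403  14.3487]
a=μᵀx=0.502717  b=𝟙ᵀx=4.360398  c=𝟙ᵀy=51.149534  D=ac−b²=6.700660
λ₁=(c·0.151−b)/D = (51.149534·0.151−4.360398)/6.700660 = 0.501918
λ₂=(a−b·0.151)/D = (0.502717−4.360398·0.151)/6.700660 = -0.023237
w* = 0.501918·x + -0.023237·y:
  w_0 = 0.501918·1.1701 + -0.023237·19.9605 = 0.1235  (Walmart)
  w_1 = 0.501918·0.9695 + -0.023237·16.8403 = 0.0953  (Tesla)
  w_2 = 0.501918·2.2208 + -0.023237·14.3487 = 0.7813  (Pfizer)
Σw_i=1.0000  μᵀw=0.1510
σ²=wᵀΣw=λ₁·μ_p+λ₂ = 0.501918·0.151 + -0.023237 = 0.052553 ≈ 0.0526

0.0526


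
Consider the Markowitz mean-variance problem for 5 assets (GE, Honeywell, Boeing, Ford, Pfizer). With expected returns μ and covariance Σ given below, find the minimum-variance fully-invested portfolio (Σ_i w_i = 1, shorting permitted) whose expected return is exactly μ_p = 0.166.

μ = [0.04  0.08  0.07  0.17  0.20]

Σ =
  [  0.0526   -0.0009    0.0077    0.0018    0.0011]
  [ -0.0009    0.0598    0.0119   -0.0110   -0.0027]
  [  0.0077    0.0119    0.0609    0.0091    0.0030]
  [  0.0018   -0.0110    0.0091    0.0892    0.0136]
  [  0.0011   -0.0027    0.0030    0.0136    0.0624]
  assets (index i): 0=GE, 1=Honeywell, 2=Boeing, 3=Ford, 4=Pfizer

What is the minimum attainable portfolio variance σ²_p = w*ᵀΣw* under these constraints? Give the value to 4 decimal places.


x=Σ⁻¹μ = [0.6220  1.7071  0.3515  1.6263  2.8967]
y=Σ⁻¹𝟙 = [17.4276  17.7585  8.5598  10.0591  13.8829]
a=μᵀx=1.041862  b=𝟙ᵀx=7.203603  c=𝟙ᵀy=67.687980  D=ac−b²=18.629668
λ₁=(c·0.166−b)/D = (67.687980·0.166−7.203603)/18.629668 = 0.216461
λ₂=(a−b·0.166)/D = (1.041862−7.203603·0.166)/18.629668 = -0.008263
w* = 0.216461·x + -0.008263·y:
  w_0 = 0.216461·0.6220 + -0.008263·17.4276 = -0.0094  (GE)
  w_1 = 0.216461·1.7071 + -0.008263·17.7585 = 0.2228  (Honeywell)
  w_2 = 0.216461·0.3515 + -0.008263·8.5598 = 0.0054  (Boeing)
  w_3 = 0.216461·1.6263 + -0.008263·10.0591 = 0.2689  (Ford)
  w_4 = 0.216461·2.8967 + -0.008263·13.8829 = 0.5123  (Pfizer)
Σw_i=1.0000  μᵀw=0.1660
σ²=wᵀΣw=λ₁·μ_p+λ₂ = 0.216461·0.166 + -0.008263 = 0.027670 ≈ 0.0277

0.0277


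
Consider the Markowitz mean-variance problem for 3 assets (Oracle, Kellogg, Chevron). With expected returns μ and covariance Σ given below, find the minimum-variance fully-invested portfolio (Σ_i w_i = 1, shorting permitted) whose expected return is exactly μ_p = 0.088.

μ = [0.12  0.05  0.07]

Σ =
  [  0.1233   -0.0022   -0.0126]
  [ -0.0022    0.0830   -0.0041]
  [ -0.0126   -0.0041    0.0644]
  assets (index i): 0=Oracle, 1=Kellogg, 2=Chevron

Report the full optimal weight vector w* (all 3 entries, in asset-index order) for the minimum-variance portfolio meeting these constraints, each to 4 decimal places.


p=Σ⁻¹μ = [1.1238  0.6989  1.3513]
q=Σ⁻¹𝟙 = [10.2236  13.2266  18.3703]
a=μᵀp=0.264396  b=𝟙ᵀp=3.174077  c=𝟙ᵀq=41.820458  D=ac−b²=0.982411
λ₁=(c·0.088−b)/D = (41.820458·0.088−3.174077)/0.982411 = 0.515185
λ₂=(a−b·0.088)/D = (0.264396−3.174077·0.088)/0.982411 = -0.015190
w* = 0.515185·p + -0.015190·q:
  w_0 = 0.515185·1.1238 + -0.015190·10.2236 = 0.4237  (Oracle)
  w_1 = 0.515185·0.6989 + -0.015190·13.2266 = 0.1592  (Kellogg)
  w_2 = 0.515185·1.3513 + -0.015190·18.3703 = 0.4171  (Chevron)
Σw_i=1.0000  μᵀw=0.0880
σ²=wᵀΣw=λ₁·μ_p+λ₂ = 0.515185·0.088 + -0.015190 = 0.030147 ≈ 0.0301

0.4237  0.1592  0.4171


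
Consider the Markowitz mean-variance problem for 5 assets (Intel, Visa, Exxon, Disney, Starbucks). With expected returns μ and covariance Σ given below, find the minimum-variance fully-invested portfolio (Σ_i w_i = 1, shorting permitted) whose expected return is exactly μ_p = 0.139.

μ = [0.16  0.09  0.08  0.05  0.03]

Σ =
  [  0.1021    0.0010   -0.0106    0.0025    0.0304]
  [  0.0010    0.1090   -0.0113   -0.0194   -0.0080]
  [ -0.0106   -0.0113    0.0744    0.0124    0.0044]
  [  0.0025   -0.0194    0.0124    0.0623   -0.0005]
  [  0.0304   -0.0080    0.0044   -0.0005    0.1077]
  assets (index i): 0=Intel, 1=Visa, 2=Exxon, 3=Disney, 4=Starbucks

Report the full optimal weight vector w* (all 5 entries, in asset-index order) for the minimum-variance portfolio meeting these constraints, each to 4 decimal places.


x=Σ⁻¹μ = [1.7330  1.0795  1.3642  0.7962  -0.1825]
y=Σ⁻¹𝟙 = [8.3868  14.1563  13.4236  17.5115  7.5022]
a=μᵀx=0.517909  b=𝟙ᵀx=4.790477  c=𝟙ᵀy=60.980322  D=ac−b²=8.633605
λ₁=(c·0.139−b)/D = (60.980322·0.139−4.790477)/8.633605 = 0.426912
λ₂=(a−b·0.139)/D = (0.517909−4.790477·0.139)/8.633605 = -0.017138
w* = 0.426912·x + -0.017138·y:
  w_0 = 0.426912·1.7330 + -0.017138·8.3868 = 0.5961  (Intel)
  w_1 = 0.426912·1.0795 + -0.017138·14.1563 = 0.2182  (Visa)
  w_2 = 0.426912·1.3642 + -0.017138·13.4236 = 0.3523  (Exxon)
  w_3 = 0.426912·0.7962 + -0.017138·17.5115 = 0.0398  (Disney)
  w_4 = 0.426912·-0.1825 + -0.017138·7.5022 = -0.2065  (Starbucks)
Σw_i=1.0000  μᵀw=0.1390
σ²=wᵀΣw=λ₁·μ_p+λ₂ = 0.426912·0.139 + -0.017138 = 0.042202 ≈ 0.0422

0.5961  0.2182  0.3523  0.0398  -0.2065


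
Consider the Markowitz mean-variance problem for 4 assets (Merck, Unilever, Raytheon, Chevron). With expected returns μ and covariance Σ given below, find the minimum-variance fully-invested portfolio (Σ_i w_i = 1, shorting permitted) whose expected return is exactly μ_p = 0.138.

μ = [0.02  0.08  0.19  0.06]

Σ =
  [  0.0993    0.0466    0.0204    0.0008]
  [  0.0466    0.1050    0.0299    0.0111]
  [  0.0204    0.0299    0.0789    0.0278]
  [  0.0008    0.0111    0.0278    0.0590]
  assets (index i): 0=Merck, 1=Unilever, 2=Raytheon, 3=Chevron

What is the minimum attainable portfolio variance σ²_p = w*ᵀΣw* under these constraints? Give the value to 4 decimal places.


0.0475

p=Σ⁻¹μ = [-0.4335  0.2665  2.4899  -0.2005]
q=Σ⁻¹𝟙 = [7.4074  3.4714  4.4810  14.0842]
a=μᵀp=0.473692  b=𝟙ᵀp=2.122309  c=𝟙ᵀq=29.444031  D=ac−b²=9.443217
λ₁=(c·0.138−b)/D = (29.444031·0.138−2.122309)/9.443217 = 0.205541
λ₂=(a−b·0.138)/D = (0.473692−2.122309·0.138)/9.443217 = 0.019147
w* = 0.205541·p + 0.019147·q:
  w_0 = 0.205541·-0.4335 + 0.019147·7.4074 = 0.0527  (Merck)
  w_1 = 0.205541·0.2665 + 0.019147·3.4714 = 0.1212  (Unilever)
  w_2 = 0.205541·2.4899 + 0.019147·4.4810 = 0.5976  (Raytheon)
  w_3 = 0.205541·-0.2005 + 0.019147·14.0842 = 0.2285  (Chevron)
Σw_i=1.0000  μᵀw=0.1380
σ²=wᵀΣw=λ₁·μ_p+λ₂ = 0.205541·0.138 + 0.019147 = 0.047512 ≈ 0.0475


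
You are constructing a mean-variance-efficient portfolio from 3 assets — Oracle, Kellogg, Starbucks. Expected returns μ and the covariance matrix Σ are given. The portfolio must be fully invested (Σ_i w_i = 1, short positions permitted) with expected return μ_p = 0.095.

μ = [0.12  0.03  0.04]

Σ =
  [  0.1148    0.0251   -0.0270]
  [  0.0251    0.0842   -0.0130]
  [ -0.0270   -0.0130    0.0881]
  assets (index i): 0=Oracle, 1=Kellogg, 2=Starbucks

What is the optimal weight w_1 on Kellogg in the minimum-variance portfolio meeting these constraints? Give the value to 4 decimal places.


-0.0495

x=Σ⁻¹μ = [1.2170  0.1240  0.8453]
y=Σ⁻¹𝟙 = [10.0090  11.3781  16.0971]
a=μᵀx=0.183571  b=𝟙ᵀx=2.186308  c=𝟙ᵀy=37.484247  D=ac−b²=2.101083
λ₁=(c·0.095−b)/D = (37.484247·0.095−2.186308)/2.101083 = 0.654279
λ₂=(a−b·0.095)/D = (0.183571−2.186308·0.095)/2.101083 = -0.011484
w* = 0.654279·x + -0.011484·y:
  w_0 = 0.654279·1.2170 + -0.011484·10.0090 = 0.6813  (Oracle)
  w_1 = 0.654279·0.1240 + -0.011484·11.3781 = -0.0495  (Kellogg)
  w_2 = 0.654279·0.8453 + -0.011484·16.0971 = 0.3682  (Starbucks)
Σw_i=1.0000  μᵀw=0.0950
σ²=wᵀΣw=λ₁·μ_p+λ₂ = 0.654279·0.095 + -0.011484 = 0.050673 ≈ 0.0507


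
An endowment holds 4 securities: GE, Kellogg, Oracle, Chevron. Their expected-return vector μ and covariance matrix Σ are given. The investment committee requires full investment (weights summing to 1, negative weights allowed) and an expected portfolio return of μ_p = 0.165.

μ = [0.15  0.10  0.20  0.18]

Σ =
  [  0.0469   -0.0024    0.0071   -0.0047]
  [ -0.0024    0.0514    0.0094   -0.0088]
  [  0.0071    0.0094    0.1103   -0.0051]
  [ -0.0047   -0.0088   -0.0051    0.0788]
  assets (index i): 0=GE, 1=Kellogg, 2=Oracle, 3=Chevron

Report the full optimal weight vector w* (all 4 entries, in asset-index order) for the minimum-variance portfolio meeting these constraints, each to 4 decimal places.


g=Σ⁻¹μ = [3.3695  2.3095  1.5309  2.8422]
h=Σ⁻¹𝟙 = [23.1844  22.2628  6.4615  16.9776]
a=μᵀg=1.554171  b=𝟙ᵀg=10.052207  c=𝟙ᵀh=68.886282  D=ac−b²=6.014165
λ₁=(c·0.165−b)/D = (68.886282·0.165−10.052207)/6.014165 = 0.218489
λ₂=(a−b·0.165)/D = (1.554171−10.052207·0.165)/6.014165 = -0.017366
w* = 0.218489·g + -0.017366·h:
  w_0 = 0.218489·3.3695 + -0.017366·23.1844 = 0.3336  (GE)
  w_1 = 0.218489·2.3095 + -0.017366·22.2628 = 0.1180  (Kellogg)
  w_2 = 0.218489·1.5309 + -0.017366·6.4615 = 0.2223  (Oracle)
  w_3 = 0.218489·2.8422 + -0.017366·16.9776 = 0.3262  (Chevron)
Σw_i=1.0000  μᵀw=0.1650
σ²=wᵀΣw=λ₁·μ_p+λ₂ = 0.218489·0.165 + -0.017366 = 0.018684 ≈ 0.0187

0.3336  0.1180  0.2223  0.3262


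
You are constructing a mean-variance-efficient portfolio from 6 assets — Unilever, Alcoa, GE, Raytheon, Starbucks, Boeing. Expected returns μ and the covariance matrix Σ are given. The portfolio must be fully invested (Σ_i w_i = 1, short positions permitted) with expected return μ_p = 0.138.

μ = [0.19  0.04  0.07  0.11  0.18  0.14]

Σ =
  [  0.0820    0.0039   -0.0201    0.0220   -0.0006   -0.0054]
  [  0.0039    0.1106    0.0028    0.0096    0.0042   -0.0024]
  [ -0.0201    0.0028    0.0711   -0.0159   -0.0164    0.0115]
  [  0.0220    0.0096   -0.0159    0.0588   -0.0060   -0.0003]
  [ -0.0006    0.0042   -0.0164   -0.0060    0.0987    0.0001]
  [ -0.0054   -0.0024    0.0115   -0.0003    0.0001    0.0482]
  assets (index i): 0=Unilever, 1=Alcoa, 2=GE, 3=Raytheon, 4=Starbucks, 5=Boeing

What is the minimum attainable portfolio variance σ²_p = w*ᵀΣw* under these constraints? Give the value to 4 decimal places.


0.0117

x=Σ⁻¹μ = [2.5804  0.0340  2.2021  1.7443  2.3072  2.6760]
y=Σ⁻¹𝟙 = [13.6751  6.1955  22.4446  18.5455  14.7904  17.3171]
a=μᵀx=1.627580  b=𝟙ᵀx=11.543906  c=𝟙ᵀy=92.968399  D=ac−b²=18.051690
λ₁=(c·0.138−b)/D = (92.968399·0.138−11.543906)/18.051690 = 0.071225
λ₂=(a−b·0.138)/D = (1.627580−11.543906·0.138)/18.051690 = 0.001912
w* = 0.071225·x + 0.001912·y:
  w_0 = 0.071225·2.5804 + 0.001912·13.6751 = 0.2099  (Unilever)
  w_1 = 0.071225·0.0340 + 0.001912·6.1955 = 0.0143  (Alcoa)
  w_2 = 0.071225·2.2021 + 0.001912·22.4446 = 0.1998  (GE)
  w_3 = 0.071225·1.7443 + 0.001912·18.5455 = 0.1597  (Raytheon)
  w_4 = 0.071225·2.3072 + 0.001912·14.7904 = 0.1926  (Starbucks)
  w_5 = 0.071225·2.6760 + 0.001912·17.3171 = 0.2237  (Boeing)
Σw_i=1.0000  μᵀw=0.1380
σ²=wᵀΣw=λ₁·μ_p+λ₂ = 0.071225·0.138 + 0.001912 = 0.011741 ≈ 0.0117


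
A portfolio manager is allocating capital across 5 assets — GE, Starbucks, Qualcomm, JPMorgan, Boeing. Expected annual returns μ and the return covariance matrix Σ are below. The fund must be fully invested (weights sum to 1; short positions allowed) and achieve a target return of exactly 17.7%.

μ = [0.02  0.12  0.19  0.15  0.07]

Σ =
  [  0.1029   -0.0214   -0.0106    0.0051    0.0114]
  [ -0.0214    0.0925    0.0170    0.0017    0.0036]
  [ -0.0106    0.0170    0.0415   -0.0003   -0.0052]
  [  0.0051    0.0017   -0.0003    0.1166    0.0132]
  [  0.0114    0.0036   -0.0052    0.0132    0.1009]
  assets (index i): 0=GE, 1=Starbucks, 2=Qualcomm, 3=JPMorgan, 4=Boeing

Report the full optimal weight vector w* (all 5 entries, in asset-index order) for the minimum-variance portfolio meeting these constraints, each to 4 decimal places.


p=Σ⁻¹μ = [0.6498  0.5516  4.6125  1.1845  0.6834]
q=Σ⁻¹𝟙 = [12.8106  8.7369  24.9078  6.9880  8.5212]
a=μᵀp=1.181078  b=𝟙ᵀp=7.681798  c=𝟙ᵀq=61.964423  D=ac−b²=14.174779
λ₁=(c·0.177−b)/D = (61.964423·0.177−7.681798)/14.174779 = 0.231813
λ₂=(a−b·0.177)/D = (1.181078−7.681798·0.177)/14.174779 = -0.012600
w* = 0.231813·p + -0.012600·q:
  w_0 = 0.231813·0.6498 + -0.012600·12.8106 = -0.0108  (GE)
  w_1 = 0.231813·0.5516 + -0.012600·8.7369 = 0.0178  (Starbucks)
  w_2 = 0.231813·4.6125 + -0.012600·24.9078 = 0.7554  (Qualcomm)
  w_3 = 0.231813·1.1845 + -0.012600·6.9880 = 0.1865  (JPMorgan)
  w_4 = 0.231813·0.6834 + -0.012600·8.5212 = 0.0511  (Boeing)
Σw_i=1.0000  μᵀw=0.1770
σ²=wᵀΣw=λ₁·μ_p+λ₂ = 0.231813·0.177 + -0.012600 = 0.028431 ≈ 0.0284

-0.0108  0.0178  0.7554  0.1865  0.0511


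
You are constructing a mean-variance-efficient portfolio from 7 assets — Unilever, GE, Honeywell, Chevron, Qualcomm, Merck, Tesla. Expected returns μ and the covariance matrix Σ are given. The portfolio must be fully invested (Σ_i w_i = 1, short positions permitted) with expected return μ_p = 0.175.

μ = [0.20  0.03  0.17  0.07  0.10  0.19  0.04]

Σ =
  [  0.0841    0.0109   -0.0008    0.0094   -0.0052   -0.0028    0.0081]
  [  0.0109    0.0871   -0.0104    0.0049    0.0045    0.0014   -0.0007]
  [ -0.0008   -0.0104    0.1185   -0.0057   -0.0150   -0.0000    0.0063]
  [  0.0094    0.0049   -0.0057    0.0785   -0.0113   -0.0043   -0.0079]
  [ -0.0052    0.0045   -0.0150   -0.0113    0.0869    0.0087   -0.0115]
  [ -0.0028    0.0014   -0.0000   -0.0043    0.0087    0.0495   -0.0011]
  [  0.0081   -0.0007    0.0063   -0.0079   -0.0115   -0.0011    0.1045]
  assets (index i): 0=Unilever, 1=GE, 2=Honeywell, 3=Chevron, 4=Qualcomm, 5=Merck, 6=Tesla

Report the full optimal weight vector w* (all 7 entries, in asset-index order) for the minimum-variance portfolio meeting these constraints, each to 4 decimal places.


x=Σ⁻¹μ = [2.4361  0.0420  1.6681  1.1682  1.3997  3.8388  0.3764]
y=Σ⁻¹𝟙 = [9.4196  9.7507  11.4618  16.2277  15.2056  19.4478  11.3184]
a=μᵀx=1.738222  b=𝟙ᵀx=10.929259  c=𝟙ᵀy=92.831557  D=ac−b²=41.913117
λ₁=(c·0.175−b)/D = (92.831557·0.175−10.929259)/41.913117 = 0.126840
λ₂=(a−b·0.175)/D = (1.738222−10.929259·0.175)/41.913117 = -0.004161
w* = 0.126840·x + -0.004161·y:
  w_0 = 0.126840·2.4361 + -0.004161·9.4196 = 0.2698  (Unilever)
  w_1 = 0.126840·0.0420 + -0.004161·9.7507 = -0.0352  (GE)
  w_2 = 0.126840·1.6681 + -0.004161·11.4618 = 0.1639  (Honeywell)
  w_3 = 0.126840·1.1682 + -0.004161·16.2277 = 0.0806  (Chevron)
  w_4 = 0.126840·1.3997 + -0.004161·15.2056 = 0.1143  (Qualcomm)
  w_5 = 0.126840·3.8388 + -0.004161·19.4478 = 0.4060  (Merck)
  w_6 = 0.126840·0.3764 + -0.004161·11.3184 = 0.0006  (Tesla)
Σw_i=1.0000  μᵀw=0.1750
σ²=wᵀΣw=λ₁·μ_p+λ₂ = 0.126840·0.175 + -0.004161 = 0.018036 ≈ 0.0180

0.2698  -0.0352  0.1639  0.0806  0.1143  0.4060  0.0006


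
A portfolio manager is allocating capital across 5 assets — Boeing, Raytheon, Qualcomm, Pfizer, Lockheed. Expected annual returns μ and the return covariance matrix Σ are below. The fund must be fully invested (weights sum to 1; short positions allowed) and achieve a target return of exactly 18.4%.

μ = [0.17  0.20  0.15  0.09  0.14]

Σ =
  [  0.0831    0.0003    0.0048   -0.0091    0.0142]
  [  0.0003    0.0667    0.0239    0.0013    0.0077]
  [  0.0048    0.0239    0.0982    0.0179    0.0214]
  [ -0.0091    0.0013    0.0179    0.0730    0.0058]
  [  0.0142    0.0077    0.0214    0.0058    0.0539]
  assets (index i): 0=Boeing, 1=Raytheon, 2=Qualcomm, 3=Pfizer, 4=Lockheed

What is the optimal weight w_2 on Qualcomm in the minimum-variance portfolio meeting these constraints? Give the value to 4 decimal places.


x=Σ⁻¹μ = [1.9062  2.7145  0.2223  1.2497  1.4847]
y=Σ⁻¹𝟙 = [11.3969  12.7951  1.4907  13.5990  11.6673]
a=μᵀx=1.220637  b=𝟙ᵀx=7.577432  c=𝟙ᵀy=50.948985  D=ac−b²=4.772749
λ₁=(c·0.184−b)/D = (50.948985·0.184−7.577432)/4.772749 = 0.376550
λ₂=(a−b·0.184)/D = (1.220637−7.577432·0.184)/4.772749 = -0.036375
w* = 0.376550·x + -0.036375·y:
  w_0 = 0.376550·1.9062 + -0.036375·11.3969 = 0.3032  (Boeing)
  w_1 = 0.376550·2.7145 + -0.036375·12.7951 = 0.5567  (Raytheon)
  w_2 = 0.376550·0.2223 + -0.036375·1.4907 = 0.0295  (Qualcomm)
  w_3 = 0.376550·1.2497 + -0.036375·13.5990 = -0.0241  (Pfizer)
  w_4 = 0.376550·1.4847 + -0.036375·11.6673 = 0.1347  (Lockheed)
Σw_i=1.0000  μᵀw=0.1840
σ²=wᵀΣw=λ₁·μ_p+λ₂ = 0.376550·0.184 + -0.036375 = 0.032910 ≈ 0.0329

0.0295


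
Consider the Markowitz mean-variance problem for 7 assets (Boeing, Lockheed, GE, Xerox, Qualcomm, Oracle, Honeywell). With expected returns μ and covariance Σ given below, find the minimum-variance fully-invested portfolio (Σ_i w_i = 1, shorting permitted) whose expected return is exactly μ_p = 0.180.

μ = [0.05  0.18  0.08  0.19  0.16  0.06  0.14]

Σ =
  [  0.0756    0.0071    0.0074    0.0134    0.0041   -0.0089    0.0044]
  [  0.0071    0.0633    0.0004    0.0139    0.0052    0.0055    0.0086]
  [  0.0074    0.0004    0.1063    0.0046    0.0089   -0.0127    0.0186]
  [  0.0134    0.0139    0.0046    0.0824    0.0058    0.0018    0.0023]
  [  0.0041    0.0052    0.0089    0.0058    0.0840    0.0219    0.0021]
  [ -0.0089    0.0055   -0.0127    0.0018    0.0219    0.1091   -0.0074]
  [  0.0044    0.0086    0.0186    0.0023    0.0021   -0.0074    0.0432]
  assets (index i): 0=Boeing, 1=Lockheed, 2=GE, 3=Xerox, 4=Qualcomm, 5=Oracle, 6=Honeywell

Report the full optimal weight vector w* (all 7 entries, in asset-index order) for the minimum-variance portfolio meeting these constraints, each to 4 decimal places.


p=Σ⁻¹μ = [-0.0510  1.9378  0.1108  1.7931  1.5028  0.3127  2.6975]
q=Σ⁻¹𝟙 = [10.2327  9.0033  5.6804  7.4224  6.6467  10.0311  18.8679]
a=μᵀp=1.332669  b=𝟙ᵀp=8.303746  c=𝟙ᵀq=67.884411  D=ac−b²=21.515223
λ₁=(c·0.180−b)/D = (67.884411·0.180−8.303746)/21.515223 = 0.181985
λ₂=(a−b·0.180)/D = (1.332669−8.303746·0.180)/21.515223 = -0.007530
w* = 0.181985·p + -0.007530·q:
  w_0 = 0.181985·-0.0510 + -0.007530·10.2327 = -0.0863  (Boeing)
  w_1 = 0.181985·1.9378 + -0.007530·9.0033 = 0.2848  (Lockheed)
  w_2 = 0.181985·0.1108 + -0.007530·5.6804 = -0.0226  (GE)
  w_3 = 0.181985·1.7931 + -0.007530·7.4224 = 0.2704  (Xerox)
  w_4 = 0.181985·1.5028 + -0.007530·6.6467 = 0.2234  (Qualcomm)
  w_5 = 0.181985·0.3127 + -0.007530·10.0311 = -0.0186  (Oracle)
  w_6 = 0.181985·2.6975 + -0.007530·18.8679 = 0.3488  (Honeywell)
Σw_i=1.0000  μᵀw=0.1800
σ²=wᵀΣw=λ₁·μ_p+λ₂ = 0.181985·0.180 + -0.007530 = 0.025227 ≈ 0.0252

-0.0863  0.2848  -0.0226  0.2704  0.2234  -0.0186  0.3488


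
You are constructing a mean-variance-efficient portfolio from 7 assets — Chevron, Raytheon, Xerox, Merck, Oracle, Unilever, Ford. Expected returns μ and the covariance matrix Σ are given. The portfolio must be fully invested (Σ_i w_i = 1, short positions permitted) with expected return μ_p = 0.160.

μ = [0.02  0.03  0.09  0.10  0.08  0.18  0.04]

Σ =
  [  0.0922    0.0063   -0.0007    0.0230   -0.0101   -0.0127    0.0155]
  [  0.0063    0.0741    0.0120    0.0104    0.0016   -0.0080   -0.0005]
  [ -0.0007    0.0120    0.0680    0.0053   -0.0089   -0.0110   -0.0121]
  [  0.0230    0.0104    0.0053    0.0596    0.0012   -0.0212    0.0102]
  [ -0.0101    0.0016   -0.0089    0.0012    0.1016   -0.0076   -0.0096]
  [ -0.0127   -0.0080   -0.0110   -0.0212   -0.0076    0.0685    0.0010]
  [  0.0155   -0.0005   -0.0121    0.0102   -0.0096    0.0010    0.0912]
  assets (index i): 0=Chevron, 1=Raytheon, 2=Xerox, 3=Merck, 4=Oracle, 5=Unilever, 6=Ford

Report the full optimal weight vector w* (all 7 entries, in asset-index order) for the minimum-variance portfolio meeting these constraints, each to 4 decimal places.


-0.0976  -0.1140  0.1922  0.4140  0.0923  0.5626  -0.0495

u=Σ⁻¹μ = [0.1536  0.0901  1.9884  2.7322  1.2837  3.9673  0.4629]
v=Σ⁻¹𝟙 = [9.6246  9.7179  20.2754  17.1127  15.3695  27.6077  11.4737]
a=μᵀu=1.293263  b=𝟙ᵀu=10.677988  c=𝟙ᵀv=111.181542  D=ac−b²=29.767510
λ₁=(c·0.160−b)/D = (111.181542·0.160−10.677988)/29.767510 = 0.238887
λ₂=(a−b·0.160)/D = (1.293263−10.677988·0.160)/29.767510 = -0.013949
w* = 0.238887·u + -0.013949·v:
  w_0 = 0.238887·0.1536 + -0.013949·9.6246 = -0.0976  (Chevron)
  w_1 = 0.238887·0.0901 + -0.013949·9.7179 = -0.1140  (Raytheon)
  w_2 = 0.238887·1.9884 + -0.013949·20.2754 = 0.1922  (Xerox)
  w_3 = 0.238887·2.7322 + -0.013949·17.1127 = 0.4140  (Merck)
  w_4 = 0.238887·1.2837 + -0.013949·15.3695 = 0.0923  (Oracle)
  w_5 = 0.238887·3.9673 + -0.013949·27.6077 = 0.5626  (Unilever)
  w_6 = 0.238887·0.4629 + -0.013949·11.4737 = -0.0495  (Ford)
Σw_i=1.0000  μᵀw=0.1600
σ²=wᵀΣw=λ₁·μ_p+λ₂ = 0.238887·0.160 + -0.013949 = 0.024273 ≈ 0.0243


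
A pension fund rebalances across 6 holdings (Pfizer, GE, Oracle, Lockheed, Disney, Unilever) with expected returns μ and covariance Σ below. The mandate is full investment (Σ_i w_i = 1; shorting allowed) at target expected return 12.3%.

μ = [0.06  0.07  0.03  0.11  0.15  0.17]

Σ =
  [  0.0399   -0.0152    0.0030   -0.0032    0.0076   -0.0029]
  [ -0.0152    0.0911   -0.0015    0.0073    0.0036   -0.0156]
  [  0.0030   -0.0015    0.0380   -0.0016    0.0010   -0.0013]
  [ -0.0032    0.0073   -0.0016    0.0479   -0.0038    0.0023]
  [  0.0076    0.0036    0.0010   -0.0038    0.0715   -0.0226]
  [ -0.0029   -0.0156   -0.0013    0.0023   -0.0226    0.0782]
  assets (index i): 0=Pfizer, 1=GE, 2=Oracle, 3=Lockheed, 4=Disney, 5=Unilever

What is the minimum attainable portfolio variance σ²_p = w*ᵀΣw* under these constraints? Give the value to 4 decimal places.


0.0101

u=Σ⁻¹μ = [1.8112  1.3490  0.8321  2.3181  2.9993  3.3226]
v=Σ⁻¹𝟙 = [29.8567  17.8037  25.8589  21.3564  17.7640  22.3822]
a=μᵀu=1.497785  b=𝟙ᵀu=12.632213  c=𝟙ᵀv=135.021977  D=ac−b²=42.661126
λ₁=(c·0.123−b)/D = (135.021977·0.123−12.632213)/42.661126 = 0.093188
λ₂=(a−b·0.123)/D = (1.497785−12.632213·0.123)/42.661126 = -0.001312
w* = 0.093188·u + -0.001312·v:
  w_0 = 0.093188·1.8112 + -0.001312·29.8567 = 0.1296  (Pfizer)
  w_1 = 0.093188·1.3490 + -0.001312·17.8037 = 0.1023  (GE)
  w_2 = 0.093188·0.8321 + -0.001312·25.8589 = 0.0436  (Oracle)
  w_3 = 0.093188·2.3181 + -0.001312·21.3564 = 0.1880  (Lockheed)
  w_4 = 0.093188·2.9993 + -0.001312·17.7640 = 0.2562  (Disney)
  w_5 = 0.093188·3.3226 + -0.001312·22.3822 = 0.2803  (Unilever)
Σw_i=1.0000  μᵀw=0.1230
σ²=wᵀΣw=λ₁·μ_p+λ₂ = 0.093188·0.123 + -0.001312 = 0.010150 ≈ 0.0101


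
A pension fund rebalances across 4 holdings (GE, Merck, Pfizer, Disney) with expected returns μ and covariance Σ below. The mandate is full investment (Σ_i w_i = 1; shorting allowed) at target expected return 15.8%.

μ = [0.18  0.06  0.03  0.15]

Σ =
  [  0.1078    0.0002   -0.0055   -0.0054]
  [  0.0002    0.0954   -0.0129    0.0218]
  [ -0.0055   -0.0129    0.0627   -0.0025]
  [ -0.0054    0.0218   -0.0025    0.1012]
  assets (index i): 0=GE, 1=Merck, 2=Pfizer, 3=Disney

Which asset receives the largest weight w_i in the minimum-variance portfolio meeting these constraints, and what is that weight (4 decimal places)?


GE (0.5044)

u=Σ⁻¹μ = [1.7844  0.3840  0.7744  1.5138]
v=Σ⁻¹𝟙 = [10.6790  11.1497  19.5199  8.5317]
a=μᵀu=0.594535  b=𝟙ᵀu=4.456551  c=𝟙ᵀv=49.880231  D=ac−b²=9.794691
λ₁=(c·0.158−b)/D = (49.880231·0.158−4.456551)/9.794691 = 0.349631
λ₂=(a−b·0.158)/D = (0.594535−4.456551·0.158)/9.794691 = -0.011190
w* = 0.349631·u + -0.011190·v:
  w_0 = 0.349631·1.7844 + -0.011190·10.6790 = 0.5044  (GE)
  w_1 = 0.349631·0.3840 + -0.011190·11.1497 = 0.0095  (Merck)
  w_2 = 0.349631·0.7744 + -0.011190·19.5199 = 0.0523  (Pfizer)
  w_3 = 0.349631·1.5138 + -0.011190·8.5317 = 0.4338  (Disney)
Σw_i=1.0000  μᵀw=0.1580
σ²=wᵀΣw=λ₁·μ_p+λ₂ = 0.349631·0.158 + -0.011190 = 0.044052 ≈ 0.0441


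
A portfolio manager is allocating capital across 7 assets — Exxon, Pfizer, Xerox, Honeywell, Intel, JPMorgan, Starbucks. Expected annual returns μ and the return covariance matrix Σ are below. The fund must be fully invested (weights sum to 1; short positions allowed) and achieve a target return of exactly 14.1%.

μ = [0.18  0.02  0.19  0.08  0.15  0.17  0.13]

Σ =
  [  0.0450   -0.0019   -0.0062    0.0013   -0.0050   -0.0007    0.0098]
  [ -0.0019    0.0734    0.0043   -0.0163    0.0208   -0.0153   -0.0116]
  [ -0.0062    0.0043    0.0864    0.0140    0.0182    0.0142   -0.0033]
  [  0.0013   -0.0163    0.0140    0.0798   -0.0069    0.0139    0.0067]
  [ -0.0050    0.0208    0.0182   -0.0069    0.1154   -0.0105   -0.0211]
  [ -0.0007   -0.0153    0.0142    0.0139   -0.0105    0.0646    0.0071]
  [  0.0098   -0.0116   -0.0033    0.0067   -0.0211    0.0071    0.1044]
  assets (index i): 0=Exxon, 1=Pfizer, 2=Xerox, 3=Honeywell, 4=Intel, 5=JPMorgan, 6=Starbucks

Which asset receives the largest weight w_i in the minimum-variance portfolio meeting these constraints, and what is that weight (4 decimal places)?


g=Σ⁻¹μ = [4.2255  0.6167  1.7168  0.3655  1.5498  2.4994  1.0911]
h=Σ⁻¹𝟙 = [22.6752  18.9247  5.9614  12.0542  9.3173  16.7507  9.7115]
a=μᵀg=1.927559  b=𝟙ᵀg=12.064748  c=𝟙ᵀh=95.395008  D=ac−b²=38.321355
λ₁=(c·0.141−b)/D = (95.395008·0.141−12.064748)/38.321355 = 0.036166
λ₂=(a−b·0.141)/D = (1.927559−12.064748·0.141)/38.321355 = 0.005909
w* = 0.036166·g + 0.005909·h:
  w_0 = 0.036166·4.2255 + 0.005909·22.6752 = 0.2868  (Exxon)
  w_1 = 0.036166·0.6167 + 0.005909·18.9247 = 0.1341  (Pfizer)
  w_2 = 0.036166·1.7168 + 0.005909·5.9614 = 0.0973  (Xerox)
  w_3 = 0.036166·0.3655 + 0.005909·12.0542 = 0.0844  (Honeywell)
  w_4 = 0.036166·1.5498 + 0.005909·9.3173 = 0.1111  (Intel)
  w_5 = 0.036166·2.4994 + 0.005909·16.7507 = 0.1894  (JPMorgan)
  w_6 = 0.036166·1.0911 + 0.005909·9.7115 = 0.0968  (Starbucks)
Σw_i=1.0000  μᵀw=0.1410
σ²=wᵀΣw=λ₁·μ_p+λ₂ = 0.036166·0.141 + 0.005909 = 0.011008 ≈ 0.0110

Exxon (0.2868)


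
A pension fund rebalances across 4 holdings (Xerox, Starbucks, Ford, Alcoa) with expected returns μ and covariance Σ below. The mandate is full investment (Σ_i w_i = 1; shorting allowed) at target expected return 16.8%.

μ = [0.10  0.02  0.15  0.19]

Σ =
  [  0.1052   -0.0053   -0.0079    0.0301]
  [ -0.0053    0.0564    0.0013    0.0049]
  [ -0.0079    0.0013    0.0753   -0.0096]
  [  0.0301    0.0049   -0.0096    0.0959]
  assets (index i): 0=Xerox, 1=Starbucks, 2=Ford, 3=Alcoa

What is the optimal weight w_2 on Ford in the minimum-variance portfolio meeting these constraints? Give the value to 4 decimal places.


0.4893

x=Σ⁻¹μ = [0.5519  0.1770  2.3057  2.0298]
y=Σ⁻¹𝟙 = [9.1828  17.5402  14.9797  8.1487]
a=μᵀx=0.790232  b=𝟙ᵀx=5.064276  c=𝟙ᵀy=49.851287  D=ac−b²=13.747193
λ₁=(c·0.168−b)/D = (49.851287·0.168−5.064276)/13.747193 = 0.240830
λ₂=(a−b·0.168)/D = (0.790232−5.064276·0.168)/13.747193 = -0.004406
w* = 0.240830·x + -0.004406·y:
  w_0 = 0.240830·0.5519 + -0.004406·9.1828 = 0.0924  (Xerox)
  w_1 = 0.240830·0.1770 + -0.004406·17.5402 = -0.0347  (Starbucks)
  w_2 = 0.240830·2.3057 + -0.004406·14.9797 = 0.4893  (Ford)
  w_3 = 0.240830·2.0298 + -0.004406·8.1487 = 0.4529  (Alcoa)
Σw_i=1.0000  μᵀw=0.1680
σ²=wᵀΣw=λ₁·μ_p+λ₂ = 0.240830·0.168 + -0.004406 = 0.036054 ≈ 0.0361


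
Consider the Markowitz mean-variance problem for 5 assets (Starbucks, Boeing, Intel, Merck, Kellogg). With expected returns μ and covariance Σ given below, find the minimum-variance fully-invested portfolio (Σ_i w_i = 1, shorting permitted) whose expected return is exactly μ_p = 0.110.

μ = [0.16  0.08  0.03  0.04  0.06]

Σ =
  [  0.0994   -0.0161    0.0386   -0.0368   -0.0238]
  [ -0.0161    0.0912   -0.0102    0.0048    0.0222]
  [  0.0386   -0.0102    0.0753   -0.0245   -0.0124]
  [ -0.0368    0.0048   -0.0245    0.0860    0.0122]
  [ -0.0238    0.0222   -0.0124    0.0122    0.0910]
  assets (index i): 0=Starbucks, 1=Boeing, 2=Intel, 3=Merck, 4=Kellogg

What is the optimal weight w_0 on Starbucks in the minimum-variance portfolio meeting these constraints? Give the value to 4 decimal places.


g=Σ⁻¹μ = [2.5491  1.0233  -0.1968  1.3189  0.8727]
h=Σ⁻¹𝟙 = [16.5851  11.6200  15.0205  20.6863  11.7653]
a=μᵀg=0.588936  b=𝟙ᵀg=5.567207  c=𝟙ᵀh=75.677231  D=ac−b²=13.575253
λ₁=(c·0.110−b)/D = (75.677231·0.110−5.567207)/13.575253 = 0.203111
λ₂=(a−b·0.110)/D = (0.588936−5.567207·0.110)/13.575253 = -0.001728
w* = 0.203111·g + -0.001728·h:
  w_0 = 0.203111·2.5491 + -0.001728·16.5851 = 0.4891  (Starbucks)
  w_1 = 0.203111·1.0233 + -0.001728·11.6200 = 0.1878  (Boeing)
  w_2 = 0.203111·-0.1968 + -0.001728·15.0205 = -0.0659  (Intel)
  w_3 = 0.203111·1.3189 + -0.001728·20.6863 = 0.2321  (Merck)
  w_4 = 0.203111·0.8727 + -0.001728·11.7653 = 0.1569  (Kellogg)
Σw_i=1.0000  μᵀw=0.1100
σ²=wᵀΣw=λ₁·μ_p+λ₂ = 0.203111·0.110 + -0.001728 = 0.020614 ≈ 0.0206

0.4891


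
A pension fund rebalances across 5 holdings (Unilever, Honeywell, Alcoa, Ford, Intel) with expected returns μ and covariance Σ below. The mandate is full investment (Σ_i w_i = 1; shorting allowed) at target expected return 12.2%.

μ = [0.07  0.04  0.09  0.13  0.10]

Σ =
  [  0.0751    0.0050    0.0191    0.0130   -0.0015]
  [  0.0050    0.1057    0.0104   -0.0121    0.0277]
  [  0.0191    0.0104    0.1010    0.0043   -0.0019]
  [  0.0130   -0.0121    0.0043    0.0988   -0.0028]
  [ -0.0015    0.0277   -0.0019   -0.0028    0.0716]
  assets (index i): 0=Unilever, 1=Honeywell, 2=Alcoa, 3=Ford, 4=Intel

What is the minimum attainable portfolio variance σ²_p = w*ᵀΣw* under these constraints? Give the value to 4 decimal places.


0.0419

g=Σ⁻¹μ = [0.5485  0.0386  0.7574  1.2568  1.4625]
h=Σ⁻¹𝟙 = [9.6354  6.1554  7.2670  9.6414  12.3569]
a=μᵀg=0.417739  b=𝟙ᵀg=4.063795  c=𝟙ᵀh=45.056076  D=ac−b²=2.307251
λ₁=(c·0.122−b)/D = (45.056076·0.122−4.063795)/2.307251 = 0.621105
λ₂=(a−b·0.122)/D = (0.417739−4.063795·0.122)/2.307251 = -0.033826
w* = 0.621105·g + -0.033826·h:
  w_0 = 0.621105·0.5485 + -0.033826·9.6354 = 0.0148  (Unilever)
  w_1 = 0.621105·0.0386 + -0.033826·6.1554 = -0.1842  (Honeywell)
  w_2 = 0.621105·0.7574 + -0.033826·7.2670 = 0.2246  (Alcoa)
  w_3 = 0.621105·1.2568 + -0.033826·9.6414 = 0.4545  (Ford)
  w_4 = 0.621105·1.4625 + -0.033826·12.3569 = 0.4904  (Intel)
Σw_i=1.0000  μᵀw=0.1220
σ²=wᵀΣw=λ₁·μ_p+λ₂ = 0.621105·0.122 + -0.033826 = 0.041949 ≈ 0.0419


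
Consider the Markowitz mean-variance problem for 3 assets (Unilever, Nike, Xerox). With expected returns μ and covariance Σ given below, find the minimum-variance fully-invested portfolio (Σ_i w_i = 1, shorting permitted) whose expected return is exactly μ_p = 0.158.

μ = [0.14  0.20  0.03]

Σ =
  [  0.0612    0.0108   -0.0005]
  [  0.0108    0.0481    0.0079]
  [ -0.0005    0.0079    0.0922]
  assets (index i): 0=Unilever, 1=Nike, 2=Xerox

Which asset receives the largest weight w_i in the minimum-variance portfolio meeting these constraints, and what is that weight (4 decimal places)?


Nike (0.5433)

u=Σ⁻¹μ = [1.6183  3.7931  0.0091]
v=Σ⁻¹𝟙 = [13.5626  16.1790  9.5333]
a=μᵀu=0.985463  b=𝟙ᵀu=5.420570  c=𝟙ᵀv=39.274918  D=ac−b²=9.321378
λ₁=(c·0.158−b)/D = (39.274918·0.158−5.420570)/9.321378 = 0.084201
λ₂=(a−b·0.158)/D = (0.985463−5.420570·0.158)/9.321378 = 0.013840
w* = 0.084201·u + 0.013840·v:
  w_0 = 0.084201·1.6183 + 0.013840·13.5626 = 0.3240  (Unilever)
  w_1 = 0.084201·3.7931 + 0.013840·16.1790 = 0.5433  (Nike)
  w_2 = 0.084201·0.0091 + 0.013840·9.5333 = 0.1327  (Xerox)
Σw_i=1.0000  μᵀw=0.1580
σ²=wᵀΣw=λ₁·μ_p+λ₂ = 0.084201·0.158 + 0.013840 = 0.027144 ≈ 0.0271


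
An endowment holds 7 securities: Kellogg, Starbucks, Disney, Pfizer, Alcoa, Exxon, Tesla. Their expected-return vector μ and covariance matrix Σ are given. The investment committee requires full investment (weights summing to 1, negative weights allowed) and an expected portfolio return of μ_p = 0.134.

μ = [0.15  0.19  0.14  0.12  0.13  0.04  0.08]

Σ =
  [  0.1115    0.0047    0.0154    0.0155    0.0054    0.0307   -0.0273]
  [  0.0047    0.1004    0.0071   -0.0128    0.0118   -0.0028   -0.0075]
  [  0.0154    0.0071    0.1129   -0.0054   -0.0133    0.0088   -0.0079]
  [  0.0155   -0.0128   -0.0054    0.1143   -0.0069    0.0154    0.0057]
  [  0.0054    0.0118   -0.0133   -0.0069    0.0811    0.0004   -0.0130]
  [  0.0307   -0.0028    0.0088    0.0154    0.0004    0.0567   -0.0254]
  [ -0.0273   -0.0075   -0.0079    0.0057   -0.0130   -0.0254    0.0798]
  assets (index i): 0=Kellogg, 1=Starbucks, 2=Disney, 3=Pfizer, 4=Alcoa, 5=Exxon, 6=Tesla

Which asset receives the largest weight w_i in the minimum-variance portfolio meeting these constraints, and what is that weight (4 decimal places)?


g=Σ⁻¹μ = [1.2016  1.8314  1.3416  1.0849  1.9088  0.5871  2.1389]
h=Σ⁻¹𝟙 = [5.4154  10.4612  9.7011  6.1632  16.6329  23.6235  26.1162]
a=μᵀg=1.288946  b=𝟙ᵀg=10.094200  c=𝟙ᵀh=98.113584  D=ac−b²=24.570284
λ₁=(c·0.134−b)/D = (98.113584·0.134−10.094200)/24.570284 = 0.124257
λ₂=(a−b·0.134)/D = (1.288946−10.094200·0.134)/24.570284 = -0.002592
w* = 0.124257·g + -0.002592·h:
  w_0 = 0.124257·1.2016 + -0.002592·5.4154 = 0.1353  (Kellogg)
  w_1 = 0.124257·1.8314 + -0.002592·10.4612 = 0.2005  (Starbucks)
  w_2 = 0.124257·1.3416 + -0.002592·9.7011 = 0.1416  (Disney)
  w_3 = 0.124257·1.0849 + -0.002592·6.1632 = 0.1188  (Pfizer)
  w_4 = 0.124257·1.9088 + -0.002592·16.6329 = 0.1941  (Alcoa)
  w_5 = 0.124257·0.5871 + -0.002592·23.6235 = 0.0117  (Exxon)
  w_6 = 0.124257·2.1389 + -0.002592·26.1162 = 0.1981  (Tesla)
Σw_i=1.0000  μᵀw=0.1340
σ²=wᵀΣw=λ₁·μ_p+λ₂ = 0.124257·0.134 + -0.002592 = 0.014059 ≈ 0.0141

Starbucks (0.2005)


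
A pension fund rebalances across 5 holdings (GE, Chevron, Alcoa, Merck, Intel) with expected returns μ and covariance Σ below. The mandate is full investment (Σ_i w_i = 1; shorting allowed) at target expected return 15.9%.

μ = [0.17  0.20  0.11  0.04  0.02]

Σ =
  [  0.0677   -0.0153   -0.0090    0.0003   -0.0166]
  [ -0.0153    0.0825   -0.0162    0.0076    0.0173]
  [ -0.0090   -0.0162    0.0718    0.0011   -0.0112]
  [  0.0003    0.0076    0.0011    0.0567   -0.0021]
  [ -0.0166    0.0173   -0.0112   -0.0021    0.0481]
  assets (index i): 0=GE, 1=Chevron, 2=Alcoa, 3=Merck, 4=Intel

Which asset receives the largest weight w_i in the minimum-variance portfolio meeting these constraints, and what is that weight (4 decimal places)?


GE (0.3612)

x=Σ⁻¹μ = [4.0043  3.4753  3.0112  0.2066  1.2580]
y=Σ⁻¹𝟙 = [29.2890  14.2850  25.6329  16.2711  32.4392]
a=μᵀx=1.740451  b=𝟙ᵀx=11.955382  c=𝟙ᵀy=117.917192  D=ac−b²=62.297898
λ₁=(c·0.159−b)/D = (117.917192·0.159−11.955382)/62.297898 = 0.109048
λ₂=(a−b·0.159)/D = (1.740451−11.955382·0.159)/62.297898 = -0.002576
w* = 0.109048·x + -0.002576·y:
  w_0 = 0.109048·4.0043 + -0.002576·29.2890 = 0.3612  (GE)
  w_1 = 0.109048·3.4753 + -0.002576·14.2850 = 0.3422  (Chevron)
  w_2 = 0.109048·3.0112 + -0.002576·25.6329 = 0.2623  (Alcoa)
  w_3 = 0.109048·0.2066 + -0.002576·16.2711 = -0.0194  (Merck)
  w_4 = 0.109048·1.2580 + -0.002576·32.4392 = 0.0536  (Intel)
Σw_i=1.0000  μᵀw=0.1590
σ²=wᵀΣw=λ₁·μ_p+λ₂ = 0.109048·0.159 + -0.002576 = 0.014763 ≈ 0.0148


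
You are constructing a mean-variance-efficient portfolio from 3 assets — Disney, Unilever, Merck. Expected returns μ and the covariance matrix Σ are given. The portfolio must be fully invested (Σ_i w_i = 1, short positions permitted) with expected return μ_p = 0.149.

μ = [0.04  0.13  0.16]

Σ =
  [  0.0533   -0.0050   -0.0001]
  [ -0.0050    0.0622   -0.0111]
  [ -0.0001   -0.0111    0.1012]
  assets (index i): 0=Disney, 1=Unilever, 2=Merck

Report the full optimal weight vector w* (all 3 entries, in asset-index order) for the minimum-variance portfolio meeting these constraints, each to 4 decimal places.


-0.0508  0.5699  0.4809

x=Σ⁻¹μ = [0.9885  2.5008  1.8563]
y=Σ⁻¹𝟙 = [20.6506  19.8936  12.0838]
a=μᵀx=0.661649  b=𝟙ᵀx=5.345609  c=𝟙ᵀy=52.628054  D=ac−b²=6.245766
λ₁=(c·0.149−b)/D = (52.628054·0.149−5.345609)/6.245766 = 0.399626
λ₂=(a−b·0.149)/D = (0.661649−5.345609·0.149)/6.245766 = -0.021590
w* = 0.399626·x + -0.021590·y:
  w_0 = 0.399626·0.9885 + -0.021590·20.6506 = -0.0508  (Disney)
  w_1 = 0.399626·2.5008 + -0.021590·19.8936 = 0.5699  (Unilever)
  w_2 = 0.399626·1.8563 + -0.021590·12.0838 = 0.4809  (Merck)
Σw_i=1.0000  μᵀw=0.1490
σ²=wᵀΣw=λ₁·μ_p+λ₂ = 0.399626·0.149 + -0.021590 = 0.037954 ≈ 0.0380
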